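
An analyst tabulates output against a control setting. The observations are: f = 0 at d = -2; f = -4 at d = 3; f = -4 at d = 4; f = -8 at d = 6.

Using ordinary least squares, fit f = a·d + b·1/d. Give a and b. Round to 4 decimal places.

a = -1.4721, b = 4.9224

Forming MᵀM = [[65, 4]; [4, 65/144]] and Mᵀf = [-76, -11/3]ᵀ gives MᵀM·[a, b]ᵀ = Mᵀf.
Δ = 65·(65/144) − 4² = 1921/144.
a = ((-76)·(65/144) − 4·(-11/3))/(1921/144) = -2828/1921; b = (65·(-11/3) − 4·(-76))/(1921/144) = 9456/1921.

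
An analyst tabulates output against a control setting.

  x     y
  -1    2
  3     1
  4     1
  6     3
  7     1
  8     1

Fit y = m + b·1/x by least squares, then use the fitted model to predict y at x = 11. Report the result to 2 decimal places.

MᵀM·[m, b]ᵀ = Mᵀy reads: 6·m + (1/56)·b = 9;  (1/56)·m + (34925/28224)·b = -109/168.
(Σ1 = 6, Σ1/x = 1/56, Σ1/x·1/x = 34925/28224, Σy = 9, Σ1/x·y = -109/168.)
Δ = 6·(34925/28224) − (1/56)² = 69847/9408.
m = (9·(34925/28224) − (1/56)·(-109/168))/(69847/9408) = 104884/69847; b = (6·(-109/168) − (1/56)·9)/(69847/9408) = -38136/69847.
At x = 11: ŷ = (104884/69847)·(1) + (-38136/69847)·(1/11) = 1115588/768317.

ŷ = 1.45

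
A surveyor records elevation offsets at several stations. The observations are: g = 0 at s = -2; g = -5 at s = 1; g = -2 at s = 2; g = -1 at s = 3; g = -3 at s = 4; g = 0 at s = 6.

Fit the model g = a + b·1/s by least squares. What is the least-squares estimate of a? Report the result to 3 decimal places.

a = -0.884

The normal equations are: 6·a + (7/4)·b = -11;  (7/4)·a + (245/144)·b = -85/12.
(Σ1 = 6, Σ1/s = 7/4, Σ1/s·1/s = 245/144, Σg = -11, Σ1/s·g = -85/12.)
Eliminating b: (245/144)·(row 1) − (7/4)·(row 2) gives (343/48)·a = (245/144)·(-11) − (7/4)·(-85/12) = -455/72, so a = -130/147.
Then b = ((-85/12) − (7/4)·(-130/147))/(245/144) = -1116/343.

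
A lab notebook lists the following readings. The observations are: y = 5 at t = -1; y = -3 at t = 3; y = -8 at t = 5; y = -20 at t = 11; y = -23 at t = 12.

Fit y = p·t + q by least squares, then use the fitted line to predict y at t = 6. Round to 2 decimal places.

Compute the Gram sums: Σt·t = 300, Σt = 30, Σ1 = 5.
For Aᵀy: Σt·y = -550, Σy = -49.
Δ = 300·5 − 30² = 600.
p = ((-550)·5 − 30·(-49))/600 = -32/15; q = (300·(-49) − 30·(-550))/600 = 3.
At t = 6: ŷ = (-32/15)·(6) + (3)·(1) = -49/5.

ŷ = -9.80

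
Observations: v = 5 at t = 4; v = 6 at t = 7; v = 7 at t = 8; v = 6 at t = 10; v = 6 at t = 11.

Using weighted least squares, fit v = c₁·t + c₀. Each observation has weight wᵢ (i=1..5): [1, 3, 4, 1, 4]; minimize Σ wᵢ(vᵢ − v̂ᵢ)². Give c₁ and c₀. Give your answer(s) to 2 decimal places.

Entries of XᵀWX: Σwᵢ·t·t = 1003, Σwᵢ·t = 111, Σwᵢ·1 = 13.
For XᵀWv: Σwᵢ·t·v = 694, Σwᵢ·v = 81.
XᵀWX·[c₁, c₀]ᵀ = XᵀWv becomes [[1003, 111]; [111, 13]]·[c₁, c₀]ᵀ = [694, 81]ᵀ.
Δ = 1003·13 − 111² = 718.
c₁ = (694·13 − 111·81)/718 = 31/718; c₀ = (1003·81 − 111·694)/718 = 4209/718.

c₁ = 0.04, c₀ = 5.86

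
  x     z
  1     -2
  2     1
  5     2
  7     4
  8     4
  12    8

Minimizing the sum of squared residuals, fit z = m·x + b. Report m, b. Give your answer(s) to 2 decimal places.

m = 0.81, b = -1.87

Compute the Gram sums: Σx·x = 287, Σx = 35, Σ1 = 6.
And Σx·z = 166, Σz = 17.
MᵀM·[m, b]ᵀ = Mᵀz becomes [[287, 35]; [35, 6]]·[m, b]ᵀ = [166, 17]ᵀ.
det = 287·6 − 35² = 497.
m = (166·6 − 35·17)/497 = 401/497; b = (287·17 − 35·166)/497 = -133/71.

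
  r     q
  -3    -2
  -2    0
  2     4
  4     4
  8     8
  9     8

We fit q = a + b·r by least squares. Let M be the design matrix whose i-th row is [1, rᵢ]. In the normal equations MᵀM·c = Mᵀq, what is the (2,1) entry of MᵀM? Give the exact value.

18

Row 2 ↔ basis r, column 1 ↔ basis 1, so (MᵀM)_{2,1} = Σᵢ r = (-3)·(1) + (-2)·(1) + (2)·(1) + (4)·(1) + (8)·(1) + (9)·(1) = 18.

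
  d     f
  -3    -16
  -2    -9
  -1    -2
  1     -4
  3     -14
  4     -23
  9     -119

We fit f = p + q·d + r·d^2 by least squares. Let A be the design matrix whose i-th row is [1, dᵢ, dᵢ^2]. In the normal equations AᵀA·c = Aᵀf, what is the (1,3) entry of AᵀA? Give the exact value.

121

Row 1 ↔ basis 1, column 3 ↔ basis d^2, so (AᵀA)_{1,3} = Σᵢ d^2 = (1)·(9) + (1)·(4) + (1)·(1) + (1)·(1) + (1)·(9) + (1)·(16) + (1)·(81) = 121.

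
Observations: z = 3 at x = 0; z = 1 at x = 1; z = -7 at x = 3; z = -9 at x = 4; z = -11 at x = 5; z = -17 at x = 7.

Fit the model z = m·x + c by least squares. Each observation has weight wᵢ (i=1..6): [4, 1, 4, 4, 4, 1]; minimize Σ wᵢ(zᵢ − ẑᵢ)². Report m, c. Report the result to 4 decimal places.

m = -2.8710, c = 2.7097

Entries of MᵀWM: Σwᵢ·x·x = 250, Σwᵢ·x = 56, Σwᵢ·1 = 18.
For MᵀWz: Σwᵢ·x·z = -566, Σwᵢ·z = -112.
MᵀWM·[m, c]ᵀ = MᵀWz becomes [[250, 56]; [56, 18]]·[m, c]ᵀ = [-566, -112]ᵀ.
Eliminating c: 18·(row 1) − 56·(row 2) gives 1364·m = 18·(-566) − 56·(-112) = -3916, so m = -89/31.
Then c = ((-112) − 56·(-89/31))/18 = 84/31.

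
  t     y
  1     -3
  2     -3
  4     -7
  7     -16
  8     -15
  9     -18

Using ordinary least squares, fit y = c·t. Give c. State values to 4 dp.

Forming XᵀX = [[215]] and Xᵀy = [-431]ᵀ gives XᵀX·[c]ᵀ = Xᵀy.
Hence c = -431 / 215 ≈ -2.00465.

c = -2.0047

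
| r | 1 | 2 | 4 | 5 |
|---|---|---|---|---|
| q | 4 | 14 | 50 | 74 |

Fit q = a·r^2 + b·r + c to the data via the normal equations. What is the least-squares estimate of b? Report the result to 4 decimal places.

b = 3.6000

From the data, Σr^2·r^2 = 898, Σr^2·r = 198, Σr^2 = 46, Σr·r = 46, Σr = 12, Σ1 = 4.
Moment sums: Σr^2·q = 2710, Σr·q = 602, Σq = 142.
So AᵀA·[a, b, c]ᵀ = Aᵀq: [[898, 198, 46]; [198, 46, 12]; [46, 12, 4]]·[a, b, c]ᵀ = [2710, 602, 142]ᵀ.
Row-reducing yields a = 7/3, b = 18/5, c = -32/15.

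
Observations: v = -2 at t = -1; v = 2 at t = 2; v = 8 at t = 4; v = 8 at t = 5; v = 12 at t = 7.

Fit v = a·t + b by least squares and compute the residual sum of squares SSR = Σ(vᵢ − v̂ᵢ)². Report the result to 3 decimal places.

Entries of MᵀM: Σt·t = 95, Σt = 17, Σ1 = 5.
Right-hand side: Σt·v = 162, Σv = 28.
So MᵀM·[a, b]ᵀ = Mᵀv: [[95, 17]; [17, 5]]·[a, b]ᵀ = [162, 28]ᵀ.
Eliminating b: 5·(row 1) − 17·(row 2) gives 186·a = 5·162 − 17·28 = 334, so a = 167/93.
Then b = (28 − 17·(167/93))/5 = -47/93.
Residuals: 28/93, -101/93, 41/31, -44/93, -2/31; SSR = 302/93.

SSR = 3.247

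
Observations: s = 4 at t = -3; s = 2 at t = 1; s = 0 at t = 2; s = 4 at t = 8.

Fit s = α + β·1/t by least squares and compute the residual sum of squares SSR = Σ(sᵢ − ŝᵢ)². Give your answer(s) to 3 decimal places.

From the data, Σ1 = 4, Σ1/t = 31/24, Σ1/t·1/t = 793/576.
And Σs = 10, Σ1/t·s = 7/6.
Normal equations: [[4, 31/24]; [31/24, 793/576]]·[α, β]ᵀ = [10, 7/6]ᵀ.
Eliminating β: (793/576)·(row 1) − (31/24)·(row 2) gives (737/192)·α = (793/576)·10 − (31/24)·(7/6) = 1177/96, so α = 214/67.
Then β = ((7/6) − (31/24)·(214/67))/(793/576) = -144/67.
Residuals: 6/67, 64/67, -142/67, 72/67; SSR = 440/67.

SSR = 6.567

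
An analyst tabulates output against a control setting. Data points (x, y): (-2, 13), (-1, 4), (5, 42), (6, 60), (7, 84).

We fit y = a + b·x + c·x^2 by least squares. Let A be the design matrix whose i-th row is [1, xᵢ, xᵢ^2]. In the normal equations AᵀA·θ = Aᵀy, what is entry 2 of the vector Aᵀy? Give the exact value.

1128

Entry 2 ↔ basis x, so (Aᵀy)_{2} = Σᵢ (x)·yᵢ = (-2)·(13) + (-1)·(4) + (5)·(42) + (6)·(60) + (7)·(84) = 1128.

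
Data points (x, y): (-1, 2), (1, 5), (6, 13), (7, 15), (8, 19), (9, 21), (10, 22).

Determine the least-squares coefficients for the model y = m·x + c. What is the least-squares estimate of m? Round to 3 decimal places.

m = 1.863

Setting ∂/∂m … = 0 gives: 332·m + 40·c = 747;  40·m + 7·c = 97.
(Σx·x = 332, Σx = 40, Σ1 = 7, Σx·y = 747, Σy = 97.)
Eliminating c: 7·(row 1) − 40·(row 2) gives 724·m = 7·747 − 40·97 = 1349, so m = 1349/724.
Then c = (97 − 40·(1349/724))/7 = 581/181.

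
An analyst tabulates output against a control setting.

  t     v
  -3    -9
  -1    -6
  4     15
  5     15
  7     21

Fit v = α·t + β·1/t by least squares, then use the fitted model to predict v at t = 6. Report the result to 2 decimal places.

v̂ = 18.49

Forming MᵀM = [[100, 5]; [5, 217681/176400]] and Mᵀv = [315, 75/4]ᵀ gives MᵀM·[α, β]ᵀ = Mᵀv.
Eliminating β: (217681/176400)·(row 1) − 5·(row 2) gives (173581/1764)·α = (217681/176400)·315 − 5·(75/4) = 165181/560, so α = 10406403/3471620.
Then β = ((75/4) − 5·(10406403/3471620))/(217681/176400) = 529200/173581.
At t = 6: v̂ = (10406403/3471620)·(6) + (529200/173581)·(1/6) = 32101209/1735810.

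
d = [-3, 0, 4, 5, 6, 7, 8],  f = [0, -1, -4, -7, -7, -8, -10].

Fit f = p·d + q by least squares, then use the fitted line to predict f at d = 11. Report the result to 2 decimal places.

f̂ = -11.78

Compute the Gram sums: Σd·d = 199, Σd = 27, Σ1 = 7.
Right-hand side: Σd·f = -229, Σf = -37.
det = 199·7 − 27² = 664.
p = ((-229)·7 − 27·(-37))/664 = -151/166; q = (199·(-37) − 27·(-229))/664 = -295/166.
At d = 11: f̂ = (-151/166)·(11) + (-295/166)·(1) = -978/83.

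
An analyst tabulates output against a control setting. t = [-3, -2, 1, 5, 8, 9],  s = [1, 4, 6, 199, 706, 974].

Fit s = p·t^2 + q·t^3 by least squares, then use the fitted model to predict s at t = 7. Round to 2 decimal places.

With design matrix A, AᵀA = [[11380, 94668]; [94668, 810004]] and Aᵀs = [129084, 1096340]ᵀ.
Δ = 11380·810004 − 94668² = 255815296.
p = (129084·810004 − 94668·1096340)/255815296 = 12035019/3997114; q = (11380·1096340 − 94668·129084)/255815296 = 4003517/3997114.
At t = 7: ŝ = (12035019/3997114)·(49) + (4003517/3997114)·(343) = 981461131/1998557.

ŝ = 491.08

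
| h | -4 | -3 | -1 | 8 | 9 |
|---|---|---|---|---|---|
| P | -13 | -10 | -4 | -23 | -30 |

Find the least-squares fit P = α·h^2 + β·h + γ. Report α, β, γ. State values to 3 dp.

α = -0.436, β = 0.920, γ = -2.758

The normal equations are: 10995·α + 1149·β + 171·γ = -4204;  1149·α + 171·β + 9·γ = -368;  171·α + 9·β + 5·γ = -80.
Inverting the 3×3 Gram matrix, [α, β, γ]ᵀ = [-8087/18564, 17083/18564, -1219/442]ᵀ.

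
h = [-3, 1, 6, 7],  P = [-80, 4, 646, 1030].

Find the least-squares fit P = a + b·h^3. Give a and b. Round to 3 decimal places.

Sums needed: Σ1 = 4, Σh^3 = 533, Σh^3·h^3 = 165035.
For XᵀP: ΣP = 1600, Σh^3·P = 494990.
So XᵀX·[a, b]ᵀ = XᵀP: [[4, 533]; [533, 165035]]·[a, b]ᵀ = [1600, 494990]ᵀ.
Determinant 4·165035 − 533² = 376051.
a = (1600·165035 − 533·494990)/376051 = 17410/28927; b = (4·494990 − 533·1600)/376051 = 1127160/376051.

a = 0.602, b = 2.997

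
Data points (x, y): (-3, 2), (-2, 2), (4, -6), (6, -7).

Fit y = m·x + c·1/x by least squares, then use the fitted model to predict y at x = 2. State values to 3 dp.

AᵀA·[m, c]ᵀ = Aᵀy reads: 65·m + 4·c = -76;  4·m + (65/144)·c = -13/3.
(Σx·x = 65, Σx·1/x = 4, Σ1/x·1/x = 65/144, Σx·y = -76, Σ1/x·y = -13/3.)
Eliminating c: (65/144)·(row 1) − 4·(row 2) gives (1921/144)·m = (65/144)·(-76) − 4·(-13/3) = -611/36, so m = -2444/1921.
Then c = ((-13/3) − 4·(-2444/1921))/(65/144) = 3216/1921.
At x = 2: ŷ = (-2444/1921)·(2) + (3216/1921)·(1/2) = -3280/1921.

ŷ = -1.707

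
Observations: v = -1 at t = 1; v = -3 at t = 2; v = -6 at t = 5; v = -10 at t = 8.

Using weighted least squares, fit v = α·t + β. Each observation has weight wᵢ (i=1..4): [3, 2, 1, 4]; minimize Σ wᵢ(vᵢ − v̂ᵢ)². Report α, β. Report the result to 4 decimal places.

α = -1.2500, β = 0.0000

With design matrix M, MᵀWM = [[292, 44]; [44, 10]] and MᵀWv = [-365, -55]ᵀ.
Eliminating β: 10·(row 1) − 44·(row 2) gives 984·α = 10·(-365) − 44·(-55) = -1230, so α = -5/4.
Then β = ((-55) − 44·(-5/4))/10 = 0.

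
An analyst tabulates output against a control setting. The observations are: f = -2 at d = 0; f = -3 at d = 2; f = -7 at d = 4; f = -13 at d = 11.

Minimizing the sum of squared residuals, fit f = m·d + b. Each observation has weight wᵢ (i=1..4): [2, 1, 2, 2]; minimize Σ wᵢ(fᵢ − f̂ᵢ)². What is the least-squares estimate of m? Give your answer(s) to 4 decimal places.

Normal-equation sums: Σwᵢ·d·d = 278, Σwᵢ·d = 32, Σwᵢ·1 = 7.
For XᵀWf: Σwᵢ·d·f = -348, Σwᵢ·f = -47.
Normal equations: [[278, 32]; [32, 7]]·[m, b]ᵀ = [-348, -47]ᵀ.
Eliminating b: 7·(row 1) − 32·(row 2) gives 922·m = 7·(-348) − 32·(-47) = -932, so m = -466/461.
Then b = ((-47) − 32·(-466/461))/7 = -965/461.

m = -1.0108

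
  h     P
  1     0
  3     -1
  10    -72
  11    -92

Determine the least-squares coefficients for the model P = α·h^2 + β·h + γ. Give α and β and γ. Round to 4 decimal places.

α = -1.1086, β = 4.1586, γ = -3.2221

Entries of XᵀX: Σh^2·h^2 = 24723, Σh^2·h = 2359, Σh^2 = 231, Σh·h = 231, Σh = 25, Σ1 = 4.
Right-hand side: Σh^2·P = -18341, Σh·P = -1735, ΣP = -165.
So XᵀX·[α, β, γ]ᵀ = XᵀP: [[24723, 2359, 231]; [2359, 231, 25]; [231, 25, 4]]·[α, β, γ]ᵀ = [-18341, -1735, -165]ᵀ.
Solving the 3×3 system (Gaussian elimination) gives α = -29217/26356, β = 109603/26356, γ = -42461/13178.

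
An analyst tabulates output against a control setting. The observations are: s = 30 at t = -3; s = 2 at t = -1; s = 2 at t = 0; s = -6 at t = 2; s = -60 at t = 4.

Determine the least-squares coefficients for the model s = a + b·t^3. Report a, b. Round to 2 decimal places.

a = 2.24, b = -0.98

Setting ∂/∂a … = 0 gives: 5·a + 44·b = -32;  44·a + 4890·b = -4700.
Eliminating b: 4890·(row 1) − 44·(row 2) gives 22514·a = 4890·(-32) − 44·(-4700) = 50320, so a = 25160/11257.
Then b = ((-4700) − 44·(25160/11257))/4890 = -11046/11257.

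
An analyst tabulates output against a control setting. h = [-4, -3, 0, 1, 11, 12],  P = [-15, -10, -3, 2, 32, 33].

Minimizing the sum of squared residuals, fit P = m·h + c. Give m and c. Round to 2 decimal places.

m = 3.00, c = -2.01

Normal-equation sums: Σh·h = 291, Σh = 17, Σ1 = 6.
And Σh·P = 840, ΣP = 39.
det = 291·6 − 17² = 1457.
m = (840·6 − 17·39)/1457 = 4377/1457; c = (291·39 − 17·840)/1457 = -2931/1457.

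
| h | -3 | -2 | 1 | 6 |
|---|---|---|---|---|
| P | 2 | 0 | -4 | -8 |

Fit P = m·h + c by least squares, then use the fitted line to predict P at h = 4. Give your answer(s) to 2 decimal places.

The normal equations are: 50·m + 2·c = -58;  2·m + 4·c = -10.
(Σh·h = 50, Σh = 2, Σ1 = 4, Σh·P = -58, ΣP = -10.)
Eliminating c: 4·(row 1) − 2·(row 2) gives 196·m = 4·(-58) − 2·(-10) = -212, so m = -53/49.
Then c = ((-10) − 2·(-53/49))/4 = -96/49.
At h = 4: P̂ = (-53/49)·(4) + (-96/49)·(1) = -44/7.

P̂ = -6.29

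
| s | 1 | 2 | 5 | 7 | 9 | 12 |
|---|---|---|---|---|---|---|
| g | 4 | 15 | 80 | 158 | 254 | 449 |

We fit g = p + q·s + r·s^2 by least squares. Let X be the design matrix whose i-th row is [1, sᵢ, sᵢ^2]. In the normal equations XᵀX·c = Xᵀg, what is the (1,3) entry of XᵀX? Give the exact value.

304

Row 1 ↔ basis 1, column 3 ↔ basis s^2, so (XᵀX)_{1,3} = Σᵢ s^2 = (1)·(1) + (1)·(4) + (1)·(25) + (1)·(49) + (1)·(81) + (1)·(144) = 304.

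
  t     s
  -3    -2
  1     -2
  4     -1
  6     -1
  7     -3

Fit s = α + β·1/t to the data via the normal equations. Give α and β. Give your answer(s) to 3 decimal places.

XᵀX·[α, β]ᵀ = Xᵀs reads: 5·α + (103/84)·β = -9;  (103/84)·α + (8621/7056)·β = -61/28.
det = 5·(8621/7056) − (103/84)² = 677/147.
α = ((-9)·(8621/7056) − (103/84)·(-61/28))/(677/147) = -4895/2708; β = (5·(-61/28) − (103/84)·(-9))/(677/147) = 21/677.

α = -1.808, β = 0.031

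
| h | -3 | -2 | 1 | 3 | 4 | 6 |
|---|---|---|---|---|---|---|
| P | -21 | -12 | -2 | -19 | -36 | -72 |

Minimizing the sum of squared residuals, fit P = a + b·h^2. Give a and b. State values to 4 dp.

a = -2.5356, b = -1.9572

Compute the Gram sums: Σ1 = 6, Σh^2 = 75, Σh^2·h^2 = 1731.
For MᵀP: ΣP = -162, Σh^2·P = -3578.
Determinant 6·1731 − 75² = 4761.
a = ((-162)·1731 − 75·(-3578))/4761 = -4024/1587; b = (6·(-3578) − 75·(-162))/4761 = -3106/1587.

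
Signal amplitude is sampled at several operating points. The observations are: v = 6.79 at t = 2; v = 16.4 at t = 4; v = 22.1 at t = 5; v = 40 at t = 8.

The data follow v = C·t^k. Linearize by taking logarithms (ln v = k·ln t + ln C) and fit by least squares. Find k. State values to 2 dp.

k = 1.28

Let Y = ln v. Fitting Y = k·ln t + ln C by least squares:
Σln t = 5.7683, Σ(ln t)² = 9.3166, Σln v = 11.4972, Σln t·ln v = 17.8585.
Equations: 9.3166·k + 5.7683·ln C = 17.8585;  5.7683·k + 4·ln C = 11.4972.
Δ = 9.3166·4 − (5.7683)² = 3.9930; k = (17.8585·4 − 5.7683·11.4972)/3.9930 = 1.28086, ln C = (9.3166·11.4972 − 5.7683·17.8585)/3.9930 = 1.02719.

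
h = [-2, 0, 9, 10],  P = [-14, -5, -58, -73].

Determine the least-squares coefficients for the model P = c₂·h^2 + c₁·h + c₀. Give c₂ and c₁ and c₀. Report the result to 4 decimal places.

The normal system AᵀA·[c₂, c₁, c₀]ᵀ = AᵀP is [[16577, 1721, 185]; [1721, 185, 17]; [185, 17, 4]]·[c₂, c₁, c₀]ᵀ = [-12054, -1224, -150]ᵀ.
Row-reducing yields c₂ = -19103/20388, c₁ = 52319/20388, c₀ = -8616/1699.

c₂ = -0.9370, c₁ = 2.5662, c₀ = -5.0712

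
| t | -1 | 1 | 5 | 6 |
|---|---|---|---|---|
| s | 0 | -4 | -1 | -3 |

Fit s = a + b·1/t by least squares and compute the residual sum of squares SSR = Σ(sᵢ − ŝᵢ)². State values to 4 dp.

SSR = 2.2649

Normal-equation sums: Σ1 = 4, Σ1/t = 11/30, Σ1/t·1/t = 1861/900.
Moment sums: Σs = -8, Σ1/t·s = -47/10.
Eliminating b: (1861/900)·(row 1) − (11/30)·(row 2) gives (2441/300)·a = (1861/900)·(-8) − (11/30)·(-47/10) = -13337/900, so a = -13337/7323.
Then b = ((-47/10) − (11/30)·(-13337/7323))/(1861/900) = -4760/2441.
Residuals: -943/7323, -1675/7323, 8870/7323, -2084/2441; SSR = 16586/7323.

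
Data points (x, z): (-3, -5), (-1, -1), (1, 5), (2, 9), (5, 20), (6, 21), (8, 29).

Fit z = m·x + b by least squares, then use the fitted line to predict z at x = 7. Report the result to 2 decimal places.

ẑ = 25.15

From the data, Σx·x = 140, Σx = 18, Σ1 = 7.
For Aᵀz: Σx·z = 497, Σz = 78.
Δ = 140·7 − 18² = 656.
m = (497·7 − 18·78)/656 = 2075/656; b = (140·78 − 18·497)/656 = 987/328.
At x = 7: ẑ = (2075/656)·(7) + (987/328)·(1) = 16499/656.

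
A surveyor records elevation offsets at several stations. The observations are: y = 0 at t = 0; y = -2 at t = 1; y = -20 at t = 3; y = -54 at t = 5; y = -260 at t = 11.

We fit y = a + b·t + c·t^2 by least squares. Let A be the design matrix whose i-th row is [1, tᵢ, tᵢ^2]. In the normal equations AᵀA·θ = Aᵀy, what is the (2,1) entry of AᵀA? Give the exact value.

20

Row 2 ↔ basis t, column 1 ↔ basis 1, so (AᵀA)_{2,1} = Σᵢ t = (0)·(1) + (1)·(1) + (3)·(1) + (5)·(1) + (11)·(1) = 20.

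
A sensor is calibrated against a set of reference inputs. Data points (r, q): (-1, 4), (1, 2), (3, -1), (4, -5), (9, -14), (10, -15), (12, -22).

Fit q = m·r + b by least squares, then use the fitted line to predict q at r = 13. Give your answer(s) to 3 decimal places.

The normal system AᵀA·[m, b]ᵀ = Aᵀq is [[352, 38]; [38, 7]]·[m, b]ᵀ = [-565, -51]ᵀ.
Determinant 352·7 − 38² = 1020.
m = ((-565)·7 − 38·(-51))/1020 = -2017/1020; b = (352·(-51) − 38·(-565))/1020 = 1759/510.
At r = 13: q̂ = (-2017/1020)·(13) + (1759/510)·(1) = -22703/1020.

q̂ = -22.258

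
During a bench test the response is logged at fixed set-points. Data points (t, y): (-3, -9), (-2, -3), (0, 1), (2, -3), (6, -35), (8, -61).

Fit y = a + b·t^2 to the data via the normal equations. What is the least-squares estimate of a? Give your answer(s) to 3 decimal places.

Forming MᵀM = [[6, 117]; [117, 5505]] and Mᵀy = [-110, -5269]ᵀ gives MᵀM·[a, b]ᵀ = Mᵀy.
det = 6·5505 − 117² = 19341.
a = ((-110)·5505 − 117·(-5269))/19341 = 3641/6447; b = (6·(-5269) − 117·(-110))/19341 = -6248/6447.

a = 0.565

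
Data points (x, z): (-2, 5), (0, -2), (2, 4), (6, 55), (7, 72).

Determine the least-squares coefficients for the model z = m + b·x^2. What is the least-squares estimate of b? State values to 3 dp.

Normal-equation sums: Σ1 = 5, Σx^2 = 93, Σx^2·x^2 = 3729.
And Σz = 134, Σx^2·z = 5544.
Normal equations: [[5, 93]; [93, 3729]]·[m, b]ᵀ = [134, 5544]ᵀ.
Eliminating b: 3729·(row 1) − 93·(row 2) gives 9996·m = 3729·134 − 93·5544 = -15906, so m = -2651/1666.
Then b = (5544 − 93·(-2651/1666))/3729 = 2543/1666.

b = 1.526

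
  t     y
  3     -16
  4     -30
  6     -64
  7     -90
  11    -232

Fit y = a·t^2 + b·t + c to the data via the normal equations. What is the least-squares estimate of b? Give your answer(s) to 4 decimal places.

From the data, Σt^2·t^2 = 18675, Σt^2·t = 1981, Σt^2 = 231, Σt·t = 231, Σt = 31, Σ1 = 5.
Moment sums: Σt^2·y = -35410, Σt·y = -3734, Σy = -432.
Normal equations: [[18675, 1981, 231]; [1981, 231, 31]; [231, 31, 5]]·[a, b, c]ᵀ = [-35410, -3734, -432]ᵀ.
Row-reducing yields a = -25261/11659, b = 40103/11659, c = -88918/11659.

b = 3.4397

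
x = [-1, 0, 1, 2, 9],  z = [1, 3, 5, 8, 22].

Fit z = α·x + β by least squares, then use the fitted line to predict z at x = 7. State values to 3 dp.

The normal system MᵀM·[α, β]ᵀ = Mᵀz is [[87, 11]; [11, 5]]·[α, β]ᵀ = [218, 39]ᵀ.
Δ = 87·5 − 11² = 314.
α = (218·5 − 11·39)/314 = 661/314; β = (87·39 − 11·218)/314 = 995/314.
At x = 7: ẑ = (661/314)·(7) + (995/314)·(1) = 2811/157.

ẑ = 17.904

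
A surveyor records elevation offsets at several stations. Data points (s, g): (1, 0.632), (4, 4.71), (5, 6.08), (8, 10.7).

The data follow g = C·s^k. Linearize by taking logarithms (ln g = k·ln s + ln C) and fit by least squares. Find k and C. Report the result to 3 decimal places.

k = 1.377, C = 0.650

Let Y = ln g. Fitting Y = k·ln s + ln C by least squares:
Σln s = 5.0752, Σ(ln s)² = 8.8362, Σln g = 5.2661, Σln s·ln g = 9.9821.
Equations: 8.8362·k + 5.0752·ln C = 9.9821;  5.0752·k + 4·ln C = 5.2661.
Slope k = (n·Σln s·ln g − Σln s·Σln g)/(n·Σ(ln s)² − (Σln s)²) = (4·9.9821 − 5.0752·5.2661)/9.5873 = 1.37707; ln C = (Σln g − k·Σln s)/n = -0.43069, so C = exp(-0.43069) = 0.65006.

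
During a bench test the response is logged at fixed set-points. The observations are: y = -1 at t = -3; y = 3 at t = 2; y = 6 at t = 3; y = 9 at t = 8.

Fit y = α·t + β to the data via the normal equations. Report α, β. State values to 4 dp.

XᵀX·[α, β]ᵀ = Xᵀy reads: 86·α + 10·β = 99;  10·α + 4·β = 17.
(Σt·t = 86, Σt = 10, Σ1 = 4, Σt·y = 99, Σy = 17.)
det = 86·4 − 10² = 244.
α = (99·4 − 10·17)/244 = 113/122; β = (86·17 − 10·99)/244 = 118/61.

α = 0.9262, β = 1.9344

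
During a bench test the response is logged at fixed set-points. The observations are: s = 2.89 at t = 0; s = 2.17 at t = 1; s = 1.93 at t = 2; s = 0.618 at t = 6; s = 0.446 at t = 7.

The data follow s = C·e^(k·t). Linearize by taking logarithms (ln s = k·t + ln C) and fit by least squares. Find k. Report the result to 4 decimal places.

With ln sᵢ as the transformed response and tᵢ as the regressor:
XᵀX = [[90.0000, 16.0000]; [16.0000, 5]], rhs = [-6.4499, 1.2048]ᵀ  (here Σt = 16.0000, Σ(t)² = 90.0000, Σln s = 1.2048, Σt·ln s = -6.4499).
Δ = 90.0000·5 − (16.0000)² = 194.0000; k = (-6.4499·5 − 16.0000·1.2048)/194.0000 = -0.26560, ln C = (90.0000·1.2048 − 16.0000·-6.4499)/194.0000 = 1.09088.

k = -0.2656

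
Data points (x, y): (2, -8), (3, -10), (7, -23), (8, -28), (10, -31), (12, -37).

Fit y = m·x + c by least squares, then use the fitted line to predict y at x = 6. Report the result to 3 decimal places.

ŷ = -19.860

From the data, Σx·x = 370, Σx = 42, Σ1 = 6.
Right-hand side: Σx·y = -1185, Σy = -137.
Normal equations: [[370, 42]; [42, 6]]·[m, c]ᵀ = [-1185, -137]ᵀ.
Determinant 370·6 − 42² = 456.
m = ((-1185)·6 − 42·(-137))/456 = -113/38; c = (370·(-137) − 42·(-1185))/456 = -115/57.
At x = 6: ŷ = (-113/38)·(6) + (-115/57)·(1) = -1132/57.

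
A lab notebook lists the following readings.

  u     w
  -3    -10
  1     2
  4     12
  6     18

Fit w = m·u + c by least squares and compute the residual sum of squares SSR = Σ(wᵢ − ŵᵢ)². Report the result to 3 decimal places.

SSR = 0.217

From the data, Σu·u = 62, Σu = 8, Σ1 = 4.
For Mᵀw: Σu·w = 188, Σw = 22.
Eliminating c: 4·(row 1) − 8·(row 2) gives 184·m = 4·188 − 8·22 = 576, so m = 72/23.
Then c = (22 − 8·(72/23))/4 = -35/46.
Residuals: 7/46, -17/46, 11/46, -1/46; SSR = 5/23.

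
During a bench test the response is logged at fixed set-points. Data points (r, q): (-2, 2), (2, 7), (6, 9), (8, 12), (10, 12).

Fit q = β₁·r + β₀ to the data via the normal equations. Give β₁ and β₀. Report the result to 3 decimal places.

β₁ = 0.845, β₀ = 4.345

The normal equations are: 208·β₁ + 24·β₀ = 280;  24·β₁ + 5·β₀ = 42.
Eliminating β₀: 5·(row 1) − 24·(row 2) gives 464·β₁ = 5·280 − 24·42 = 392, so β₁ = 49/58.
Then β₀ = (42 − 24·(49/58))/5 = 126/29.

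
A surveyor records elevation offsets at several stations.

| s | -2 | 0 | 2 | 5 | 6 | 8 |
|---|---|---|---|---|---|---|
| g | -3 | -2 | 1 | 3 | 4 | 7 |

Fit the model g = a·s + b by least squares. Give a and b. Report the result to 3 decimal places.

XᵀX·[a, b]ᵀ = Xᵀg reads: 133·a + 19·b = 103;  19·a + 6·b = 10.
Eliminating b: 6·(row 1) − 19·(row 2) gives 437·a = 6·103 − 19·10 = 428, so a = 428/437.
Then b = (10 − 19·(428/437))/6 = -33/23.

a = 0.979, b = -1.435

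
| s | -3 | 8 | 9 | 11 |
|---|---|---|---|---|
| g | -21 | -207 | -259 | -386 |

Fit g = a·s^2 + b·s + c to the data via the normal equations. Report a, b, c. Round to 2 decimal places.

Entries of AᵀA: Σs^2·s^2 = 25379, Σs^2·s = 2545, Σs^2 = 275, Σs·s = 275, Σs = 25, Σ1 = 4.
Right-hand side: Σs^2·g = -81122, Σs·g = -8170, Σg = -873.
Solving the 3×3 system (Gaussian elimination) gives a = -3517/1146, b = -8591/5730, c = 403/191.

a = -3.07, b = -1.50, c = 2.11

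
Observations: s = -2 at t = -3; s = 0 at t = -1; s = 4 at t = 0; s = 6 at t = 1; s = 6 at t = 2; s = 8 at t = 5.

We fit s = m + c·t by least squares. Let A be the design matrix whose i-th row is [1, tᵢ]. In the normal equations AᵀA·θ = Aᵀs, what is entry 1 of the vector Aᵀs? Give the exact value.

Entry 1 ↔ basis 1, so (Aᵀs)_{1} = Σᵢ sᵢ = (1)·(-2) + (1)·(0) + (1)·(4) + (1)·(6) + (1)·(6) + (1)·(8) = 22.

22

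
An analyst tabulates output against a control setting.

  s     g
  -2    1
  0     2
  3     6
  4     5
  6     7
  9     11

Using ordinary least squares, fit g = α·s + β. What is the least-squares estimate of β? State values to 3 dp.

The normal equations are: 146·α + 20·β = 177;  20·α + 6·β = 32.
(Σs·s = 146, Σs = 20, Σ1 = 6, Σs·g = 177, Σg = 32.)
det = 146·6 − 20² = 476.
α = (177·6 − 20·32)/476 = 211/238; β = (146·32 − 20·177)/476 = 283/119.

β = 2.378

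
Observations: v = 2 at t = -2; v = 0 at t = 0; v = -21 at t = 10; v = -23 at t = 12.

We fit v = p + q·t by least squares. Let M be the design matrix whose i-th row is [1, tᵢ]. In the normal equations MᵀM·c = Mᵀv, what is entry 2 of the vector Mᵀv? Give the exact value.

-490

Entry 2 ↔ basis t, so (Mᵀv)_{2} = Σᵢ (t)·vᵢ = (-2)·(2) + (0)·(0) + (10)·(-21) + (12)·(-23) = -490.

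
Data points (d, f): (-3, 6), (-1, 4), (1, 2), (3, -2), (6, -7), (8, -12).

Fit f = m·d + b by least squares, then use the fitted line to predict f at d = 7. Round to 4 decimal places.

Compute the Gram sums: Σd·d = 120, Σd = 14, Σ1 = 6.
Moment sums: Σd·f = -164, Σf = -9.
So XᵀX·[m, b]ᵀ = Xᵀf: [[120, 14]; [14, 6]]·[m, b]ᵀ = [-164, -9]ᵀ.
det = 120·6 − 14² = 524.
m = ((-164)·6 − 14·(-9))/524 = -429/262; b = (120·(-9) − 14·(-164))/524 = 304/131.
At d = 7: f̂ = (-429/262)·(7) + (304/131)·(1) = -2395/262.

f̂ = -9.1412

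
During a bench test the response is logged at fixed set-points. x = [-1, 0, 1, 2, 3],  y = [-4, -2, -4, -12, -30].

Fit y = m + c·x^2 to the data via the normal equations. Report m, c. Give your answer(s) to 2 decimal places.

m = -0.96, c = -3.15

Setting ∂/∂m … = 0 gives: 5·m + 15·c = -52;  15·m + 99·c = -326.
(Σ1 = 5, Σx^2 = 15, Σx^2·x^2 = 99, Σy = -52, Σx^2·y = -326.)
Δ = 5·99 − 15² = 270.
m = ((-52)·99 − 15·(-326))/270 = -43/45; c = (5·(-326) − 15·(-52))/270 = -85/27.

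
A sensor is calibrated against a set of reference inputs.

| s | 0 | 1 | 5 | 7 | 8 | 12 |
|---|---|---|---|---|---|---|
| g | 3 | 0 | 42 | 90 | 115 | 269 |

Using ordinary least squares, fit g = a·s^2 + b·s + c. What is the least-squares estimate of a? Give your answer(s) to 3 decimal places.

a = 2.002

Sums needed: Σs^2·s^2 = 27859, Σs^2·s = 2709, Σs^2 = 283, Σs·s = 283, Σs = 33, Σ1 = 6.
And Σs^2·g = 51556, Σs·g = 4988, Σg = 519.
So AᵀA·[a, b, c]ᵀ = Aᵀg: [[27859, 2709, 283]; [2709, 283, 33]; [283, 33, 6]]·[a, b, c]ᵀ = [51556, 4988, 519]ᵀ.
Solving the 3×3 system (Gaussian elimination) gives a = 434109/216890, b = -74041/43378, c = 160819/108445.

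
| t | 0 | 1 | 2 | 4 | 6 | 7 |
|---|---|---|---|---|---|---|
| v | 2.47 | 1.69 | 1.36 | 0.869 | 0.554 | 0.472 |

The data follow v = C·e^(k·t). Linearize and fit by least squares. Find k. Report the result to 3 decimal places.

k = -0.231

Taking logs, ln v = k·t + ln C, so regress ln v on t.
Σt = 20.0000, Σ(t)² = 106.0000, Σln v = 0.2547, Σt·ln v = -8.2209.
Equations: 106.0000·k + 20.0000·ln C = -8.2209;  20.0000·k + 6·ln C = 0.2547.
Slope k = (n·Σt·ln v − Σt·Σln v)/(n·Σ(t)² − (Σt)²) = (6·-8.2209 − 20.0000·0.2547)/236.0000 = -0.23059; ln C = (Σln v − k·Σt)/n = 0.81107.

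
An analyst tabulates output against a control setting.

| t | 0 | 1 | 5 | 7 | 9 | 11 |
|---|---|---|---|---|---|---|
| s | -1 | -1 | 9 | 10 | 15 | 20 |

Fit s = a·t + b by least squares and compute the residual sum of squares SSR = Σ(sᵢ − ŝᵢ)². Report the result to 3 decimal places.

With design matrix X, XᵀX = [[277, 33]; [33, 6]] and Xᵀs = [469, 52]ᵀ.
det = 277·6 − 33² = 573.
a = (469·6 − 33·52)/573 = 366/191; b = (277·52 − 33·469)/573 = -1073/573.
Residuals: 500/573, -598/573, 740/573, -883/573, -214/573, 455/573; SSR = 3818/573.

SSR = 6.663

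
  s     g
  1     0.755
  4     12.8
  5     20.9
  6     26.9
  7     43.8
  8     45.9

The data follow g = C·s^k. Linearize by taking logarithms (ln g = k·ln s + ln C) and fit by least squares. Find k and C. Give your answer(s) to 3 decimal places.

k = 2.019, C = 0.767

Let Y = ln g. Fitting Y = k·ln s + ln C by least squares:
Over the data: Σln s = 8.8128, Σ(ln s)² = 15.8331, Σln g = 16.2064, Σln s·ln g = 29.6370.
Normal system: [[15.8331, 8.8128]; [8.8128, 6]]·[k, ln C]ᵀ = [29.6370, 16.2064]ᵀ.
Slope k = (n·Σln s·ln g − Σln s·Σln g)/(n·Σ(ln s)² − (Σln s)²) = (6·29.6370 − 8.8128·16.2064)/17.3327 = 2.01918; ln C = (Σln g − k·Σln s)/n = -0.26472, so C = exp(-0.26472) = 0.76742.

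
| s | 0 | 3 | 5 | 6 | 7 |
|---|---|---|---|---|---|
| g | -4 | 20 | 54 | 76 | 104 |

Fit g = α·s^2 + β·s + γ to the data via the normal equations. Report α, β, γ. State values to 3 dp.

α = 1.879, β = 2.182, γ = -3.879

The normal system XᵀX·[α, β, γ]ᵀ = Xᵀg is [[4403, 711, 119]; [711, 119, 21]; [119, 21, 5]]·[α, β, γ]ᵀ = [9362, 1514, 250]ᵀ.
Solving the 3×3 system (Gaussian elimination) gives α = 62/33, β = 24/11, γ = -128/33.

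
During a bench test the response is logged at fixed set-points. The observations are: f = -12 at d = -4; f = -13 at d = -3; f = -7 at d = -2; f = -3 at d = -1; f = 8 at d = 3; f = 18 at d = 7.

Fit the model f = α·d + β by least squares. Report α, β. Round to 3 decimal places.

Entries of XᵀX: Σd·d = 88, Σd = 0, Σ1 = 6.
For Xᵀf: Σd·f = 254, Σf = -9.
So XᵀX·[α, β]ᵀ = Xᵀf: [[88, 0]; [0, 6]]·[α, β]ᵀ = [254, -9]ᵀ.
det = 88·6 − 0² = 528.
α = (254·6 − 0·(-9))/528 = 127/44; β = (88·(-9) − 0·254)/528 = -3/2.

α = 2.886, β = -1.500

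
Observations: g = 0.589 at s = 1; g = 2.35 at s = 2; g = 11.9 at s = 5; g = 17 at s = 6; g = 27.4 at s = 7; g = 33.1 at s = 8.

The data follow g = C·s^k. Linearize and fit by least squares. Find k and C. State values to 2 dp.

Taking logs, ln g = k·ln s + ln C, so regress ln g on ln s.
XᵀX = [[14.3918, 8.1197]; [8.1197, 6]], rhs = [23.3736, 12.4449]ᵀ  (here Σln s = 8.1197, Σ(ln s)² = 14.3918, Σln g = 12.4449, Σln s·ln g = 23.3736).
Solving (det = 20.4213): k = 1.91921, ln C = -0.52308, so C = exp(-0.52308) = 0.59269.

k = 1.92, C = 0.59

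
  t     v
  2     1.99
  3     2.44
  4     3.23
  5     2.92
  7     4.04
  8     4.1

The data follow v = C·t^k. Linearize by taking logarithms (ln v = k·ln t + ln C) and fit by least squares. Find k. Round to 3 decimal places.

Linearized form: ln v = k·ln t + ln C. From the 6 transformed points,
AᵀA = [[14.3101, 8.8128]; [8.8128, 6]], rhs = [10.4580, 6.6314]ᵀ  (here Σln t = 8.8128, Σ(ln t)² = 14.3101, Σln v = 6.6314, Σln t·ln v = 10.4580).
Solving (det = 8.1947): k = 0.52551, ln C = 0.33337.

k = 0.526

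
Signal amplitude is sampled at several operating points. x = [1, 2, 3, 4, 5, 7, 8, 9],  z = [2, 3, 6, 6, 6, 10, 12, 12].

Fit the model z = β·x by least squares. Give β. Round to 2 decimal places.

β = 1.42

AᵀA·[β]ᵀ = Aᵀz reads: 249·β = 354.
(Σx·x = 249, Σx·z = 354.)
β = 354/249 = 1.42169.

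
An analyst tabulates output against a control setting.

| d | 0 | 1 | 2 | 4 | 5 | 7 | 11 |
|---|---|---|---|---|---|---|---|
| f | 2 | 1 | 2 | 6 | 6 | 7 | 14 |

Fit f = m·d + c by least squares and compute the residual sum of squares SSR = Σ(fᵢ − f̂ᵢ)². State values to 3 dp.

The normal equations are: 216·m + 30·c = 262;  30·m + 7·c = 38.
(Σd·d = 216, Σd = 30, Σ1 = 7, Σd·f = 262, Σf = 38.)
Eliminating c: 7·(row 1) − 30·(row 2) gives 612·m = 7·262 − 30·38 = 694, so m = 347/306.
Then c = (38 − 30·(347/306))/7 = 29/51.
Residuals: 73/51, -215/306, -128/153, 137/153, -73/306, -461/306, 293/306; SSR = 1115/153.

SSR = 7.288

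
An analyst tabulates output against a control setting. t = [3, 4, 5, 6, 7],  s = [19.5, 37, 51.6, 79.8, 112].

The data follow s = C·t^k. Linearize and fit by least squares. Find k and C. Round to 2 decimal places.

With ln sᵢ as the transformed response and ln tᵢ as the regressor:
Sums: Σln t = 7.8320, Σ(ln t)² = 12.7160, Σln s = 19.6229, Σln t·ln s = 31.6448.
Normal system: [[12.7160, 7.8320]; [7.8320, 5]]·[k, ln C]ᵀ = [31.6448, 19.6229]ᵀ.
Δ = 12.7160·5 − (7.8320)² = 2.2397; k = (31.6448·5 − 7.8320·19.6229)/2.2397 = 2.02594, ln C = (12.7160·19.6229 − 7.8320·31.6448)/2.2397 = 0.75114, so C = exp(0.75114) = 2.11941.

k = 2.03, C = 2.12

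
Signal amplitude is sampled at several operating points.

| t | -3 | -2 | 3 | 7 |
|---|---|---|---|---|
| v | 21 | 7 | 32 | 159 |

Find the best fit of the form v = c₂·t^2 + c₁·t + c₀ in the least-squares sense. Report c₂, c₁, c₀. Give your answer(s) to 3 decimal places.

From the data, Σt^2·t^2 = 2579, Σt^2·t = 335, Σt^2 = 71, Σt·t = 71, Σt = 5, Σ1 = 4.
And Σt^2·v = 8296, Σt·v = 1132, Σv = 219.
So MᵀM·[c₂, c₁, c₀]ᵀ = Mᵀv: [[2579, 335, 71]; [335, 71, 5]; [71, 5, 4]]·[c₂, c₁, c₀]ᵀ = [8296, 1132, 219]ᵀ.
Inverting the 3×3 Gram matrix, [c₂, c₁, c₀]ᵀ = [9883/3300, 1231/660, -37/50]ᵀ.

c₂ = 2.995, c₁ = 1.865, c₀ = -0.740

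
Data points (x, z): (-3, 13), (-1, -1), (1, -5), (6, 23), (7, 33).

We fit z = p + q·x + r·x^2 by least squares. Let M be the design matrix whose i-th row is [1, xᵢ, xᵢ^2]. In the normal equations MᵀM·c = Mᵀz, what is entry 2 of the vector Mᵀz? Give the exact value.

326

Entry 2 ↔ basis x, so (Mᵀz)_{2} = Σᵢ (x)·zᵢ = (-3)·(13) + (-1)·(-1) + (1)·(-5) + (6)·(23) + (7)·(33) = 326.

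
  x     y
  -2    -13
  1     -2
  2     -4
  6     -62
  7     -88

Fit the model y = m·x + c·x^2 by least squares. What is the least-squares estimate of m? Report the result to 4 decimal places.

m = 2.1145

With design matrix M, MᵀM = [[94, 560]; [560, 3730]] and Mᵀy = [-972, -6614]ᵀ.
det = 94·3730 − 560² = 37020.
m = ((-972)·3730 − 560·(-6614))/37020 = 3914/1851; c = (94·(-6614) − 560·(-972))/37020 = -19349/9255.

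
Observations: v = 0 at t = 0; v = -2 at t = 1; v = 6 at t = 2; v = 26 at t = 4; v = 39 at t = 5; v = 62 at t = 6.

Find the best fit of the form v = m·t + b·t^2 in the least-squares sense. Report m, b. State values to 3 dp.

Entries of MᵀM: Σt·t = 82, Σt·t^2 = 414, Σt^2·t^2 = 2194.
Right-hand side: Σt·v = 681, Σt^2·v = 3645.
Normal equations: [[82, 414]; [414, 2194]]·[m, b]ᵀ = [681, 3645]ᵀ.
Determinant 82·2194 − 414² = 8512.
m = (681·2194 − 414·3645)/8512 = -3729/2128; b = (82·3645 − 414·681)/8512 = 4239/2128.

m = -1.752, b = 1.992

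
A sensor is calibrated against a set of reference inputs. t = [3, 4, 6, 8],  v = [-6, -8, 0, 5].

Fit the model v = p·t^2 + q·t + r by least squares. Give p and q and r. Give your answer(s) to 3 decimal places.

p = 0.305, q = -0.843, r = -7.364

Forming AᵀA = [[5729, 819, 125]; [819, 125, 21]; [125, 21, 4]] and Aᵀv = [138, -10, -9]ᵀ gives AᵀA·[p, q, r]ᵀ = Aᵀv.
Row-reducing yields p = 243/796, q = -671/796, r = -2931/398.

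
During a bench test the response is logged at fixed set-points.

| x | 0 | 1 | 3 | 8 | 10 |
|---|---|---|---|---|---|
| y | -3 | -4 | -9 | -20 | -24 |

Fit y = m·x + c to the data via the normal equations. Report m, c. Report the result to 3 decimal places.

Entries of MᵀM: Σx·x = 174, Σx = 22, Σ1 = 5.
And Σx·y = -431, Σy = -60.
MᵀM·[m, c]ᵀ = Mᵀy becomes [[174, 22]; [22, 5]]·[m, c]ᵀ = [-431, -60]ᵀ.
det = 174·5 − 22² = 386.
m = ((-431)·5 − 22·(-60))/386 = -835/386; c = (174·(-60) − 22·(-431))/386 = -479/193.

m = -2.163, c = -2.482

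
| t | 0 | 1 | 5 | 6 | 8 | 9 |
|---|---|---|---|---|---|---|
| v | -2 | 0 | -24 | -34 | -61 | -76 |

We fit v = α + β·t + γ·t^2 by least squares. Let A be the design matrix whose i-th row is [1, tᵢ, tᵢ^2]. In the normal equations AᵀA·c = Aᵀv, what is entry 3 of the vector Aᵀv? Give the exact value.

-11884

Entry 3 ↔ basis t^2, so (Aᵀv)_{3} = Σᵢ (t^2)·vᵢ = (0)·(-2) + (1)·(0) + (25)·(-24) + (36)·(-34) + (64)·(-61) + (81)·(-76) = -11884.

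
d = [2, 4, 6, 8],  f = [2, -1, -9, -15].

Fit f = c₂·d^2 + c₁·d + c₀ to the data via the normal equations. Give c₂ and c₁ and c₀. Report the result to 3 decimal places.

c₂ = -0.188, c₁ = -1.075, c₀ = 5.250

Sums needed: Σd^2·d^2 = 5664, Σd^2·d = 800, Σd^2 = 120, Σd·d = 120, Σd = 20, Σ1 = 4.
Right-hand side: Σd^2·f = -1292, Σd·f = -174, Σf = -23.
Solving the 3×3 system (Gaussian elimination) gives c₂ = -3/16, c₁ = -43/40, c₀ = 21/4.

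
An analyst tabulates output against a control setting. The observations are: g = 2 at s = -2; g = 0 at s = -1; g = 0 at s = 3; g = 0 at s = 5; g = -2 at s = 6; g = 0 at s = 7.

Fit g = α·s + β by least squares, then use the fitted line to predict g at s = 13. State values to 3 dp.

The normal equations are: 124·α + 18·β = -16;  18·α + 6·β = 0.
det = 124·6 − 18² = 420.
α = ((-16)·6 − 18·0)/420 = -8/35; β = (124·0 − 18·(-16))/420 = 24/35.
At s = 13: ĝ = (-8/35)·(13) + (24/35)·(1) = -16/7.

ĝ = -2.286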